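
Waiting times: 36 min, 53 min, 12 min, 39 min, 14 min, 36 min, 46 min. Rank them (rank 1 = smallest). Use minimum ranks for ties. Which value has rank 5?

39

Sorted (ascending): 12, 14, 36, 36, 39, 46, 53
The 2 values of 36 occupy positions 3–4 → each gets rank 3.
Rank 5 → value 39.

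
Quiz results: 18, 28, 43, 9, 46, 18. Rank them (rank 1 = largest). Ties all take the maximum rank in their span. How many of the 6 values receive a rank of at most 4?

Sorted (descending): 46, 43, 28, 18, 18, 9
The 2 values of 18 occupy positions 4–5 → each gets rank 5.
Ranks ≤ 4: {1, 2, 3} → 3 values.

3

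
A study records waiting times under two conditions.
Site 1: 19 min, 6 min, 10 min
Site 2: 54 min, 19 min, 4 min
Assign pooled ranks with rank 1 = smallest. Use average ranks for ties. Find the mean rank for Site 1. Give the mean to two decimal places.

Sorted (ascending): 4, 6, 10, 19, 19, 54
The 2 values of 19 occupy positions 4–5 → average rank (4+5)/2 = 4.5.
Site 1 values → pooled ranks: 19→4.5, 6→2, 10→3
Mean rank = (4.5 + 2 + 3) / 3 = 3.17

3.17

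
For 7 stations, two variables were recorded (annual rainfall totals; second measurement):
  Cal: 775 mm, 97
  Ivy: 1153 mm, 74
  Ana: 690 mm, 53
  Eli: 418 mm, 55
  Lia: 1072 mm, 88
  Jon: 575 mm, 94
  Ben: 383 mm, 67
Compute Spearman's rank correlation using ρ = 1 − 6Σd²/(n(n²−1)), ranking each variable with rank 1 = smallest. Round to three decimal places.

Ranks of variable 1: 5, 7, 4, 2, 6, 3, 1
Ranks of variable 2: 7, 4, 1, 2, 5, 6, 3
d = r₁ − r₂: -2, 3, 3, 0, 1, -3, -2
d²: 4, 9, 9, 0, 1, 9, 4; Σd² = 36
ρ = 1 − 6·36/(7·48) = 1 − 216/336 = 0.357

0.357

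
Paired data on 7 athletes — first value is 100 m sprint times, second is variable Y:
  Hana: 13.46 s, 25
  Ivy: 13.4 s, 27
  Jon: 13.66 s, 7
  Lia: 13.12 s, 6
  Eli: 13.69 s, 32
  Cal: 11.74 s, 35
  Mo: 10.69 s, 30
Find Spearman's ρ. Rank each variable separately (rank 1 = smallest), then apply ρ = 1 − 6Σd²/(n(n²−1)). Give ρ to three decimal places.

Ranks of variable 1: 5, 4, 6, 3, 7, 2, 1
Ranks of variable 2: 3, 4, 2, 1, 6, 7, 5
d = r₁ − r₂: 2, 0, 4, 2, 1, -5, -4
d²: 4, 0, 16, 4, 1, 25, 16; Σd² = 66
ρ = 1 − 6·66/(7·48) = 1 − 396/336 = -0.179

-0.179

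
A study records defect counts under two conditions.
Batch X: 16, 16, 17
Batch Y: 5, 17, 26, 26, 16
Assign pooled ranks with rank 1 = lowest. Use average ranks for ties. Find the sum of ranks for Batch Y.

24.5

Sorted (ascending): 5, 16, 16, 16, 17, 17, 26, 26
The 3 values of 16 occupy positions 2–4 → average rank 3.
The 2 values of 17 occupy positions 5–6 → average rank (5+6)/2 = 5.5.
The 2 values of 26 occupy positions 7–8 → average rank (7+8)/2 = 7.5.
Batch Y values → pooled ranks: 5→1, 17→5.5, 26→7.5, 26→7.5, 16→3
Rank sum = 1 + 5.5 + 7.5 + 7.5 + 3 = 24.5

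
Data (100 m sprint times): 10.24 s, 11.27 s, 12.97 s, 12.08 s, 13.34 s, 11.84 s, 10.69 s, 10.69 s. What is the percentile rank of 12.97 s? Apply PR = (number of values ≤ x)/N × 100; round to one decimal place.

87.5

N = 8.
Strictly below 12.97: 6. Equal to 12.97: 1.
PR = 7/8 × 100 = 87.5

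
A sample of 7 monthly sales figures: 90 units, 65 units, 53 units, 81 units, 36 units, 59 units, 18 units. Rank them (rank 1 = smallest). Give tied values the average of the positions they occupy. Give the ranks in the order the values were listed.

7, 5, 3, 6, 2, 4, 1

Sorted (ascending): 18, 36, 53, 59, 65, 81, 90
No ties — each value takes its position as its rank.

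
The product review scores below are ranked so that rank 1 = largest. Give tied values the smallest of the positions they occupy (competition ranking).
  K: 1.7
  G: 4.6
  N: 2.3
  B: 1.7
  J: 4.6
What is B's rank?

Sorted (descending): 4.6, 4.6, 2.3, 1.7, 1.7
The 2 values of 4.6 occupy positions 1–2 → each gets rank 1.
The 2 values of 1.7 occupy positions 4–5 → each gets rank 4.
B has value 1.7 → rank 4.

4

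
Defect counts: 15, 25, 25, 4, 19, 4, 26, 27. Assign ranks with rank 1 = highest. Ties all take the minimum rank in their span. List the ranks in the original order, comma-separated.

Sorted (descending): 27, 26, 25, 25, 19, 15, 4, 4
The 2 values of 25 occupy positions 3–4 → each gets rank 3.
The 2 values of 4 occupy positions 7–8 → each gets rank 7.

6, 3, 3, 7, 5, 7, 2, 1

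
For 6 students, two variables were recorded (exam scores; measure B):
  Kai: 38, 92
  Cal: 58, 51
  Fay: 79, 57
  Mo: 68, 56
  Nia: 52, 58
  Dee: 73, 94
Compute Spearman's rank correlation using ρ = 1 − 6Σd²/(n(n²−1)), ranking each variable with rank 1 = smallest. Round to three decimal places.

-0.086

Ranks of variable 1: 1, 3, 6, 4, 2, 5
Ranks of variable 2: 5, 1, 3, 2, 4, 6
d = r₁ − r₂: -4, 2, 3, 2, -2, -1
d²: 16, 4, 9, 4, 4, 1; Σd² = 38
ρ = 1 − 6·38/(6·35) = 1 − 228/210 = -0.086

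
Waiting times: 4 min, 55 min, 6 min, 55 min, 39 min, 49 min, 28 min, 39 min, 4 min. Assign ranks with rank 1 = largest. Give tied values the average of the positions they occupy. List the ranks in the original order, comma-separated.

8.5, 1.5, 7, 1.5, 4.5, 3, 6, 4.5, 8.5

Sorted (descending): 55, 55, 49, 39, 39, 28, 6, 4, 4
The 2 values of 55 occupy positions 1–2 → average rank (1+2)/2 = 1.5.
The 2 values of 39 occupy positions 4–5 → average rank (4+5)/2 = 4.5.
The 2 values of 4 occupy positions 8–9 → average rank (8+9)/2 = 8.5.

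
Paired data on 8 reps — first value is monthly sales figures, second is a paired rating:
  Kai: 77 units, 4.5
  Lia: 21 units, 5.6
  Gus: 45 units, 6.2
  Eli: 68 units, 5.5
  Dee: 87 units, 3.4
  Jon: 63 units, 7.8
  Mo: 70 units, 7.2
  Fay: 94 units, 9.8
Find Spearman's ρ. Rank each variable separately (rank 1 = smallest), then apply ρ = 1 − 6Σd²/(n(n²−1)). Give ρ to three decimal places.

-0.048

Ranks of variable 1: 6, 1, 2, 4, 7, 3, 5, 8
Ranks of variable 2: 2, 4, 5, 3, 1, 7, 6, 8
d = r₁ − r₂: 4, -3, -3, 1, 6, -4, -1, 0
d²: 16, 9, 9, 1, 36, 16, 1, 0; Σd² = 88
ρ = 1 − 6·88/(8·63) = 1 − 528/504 = -0.048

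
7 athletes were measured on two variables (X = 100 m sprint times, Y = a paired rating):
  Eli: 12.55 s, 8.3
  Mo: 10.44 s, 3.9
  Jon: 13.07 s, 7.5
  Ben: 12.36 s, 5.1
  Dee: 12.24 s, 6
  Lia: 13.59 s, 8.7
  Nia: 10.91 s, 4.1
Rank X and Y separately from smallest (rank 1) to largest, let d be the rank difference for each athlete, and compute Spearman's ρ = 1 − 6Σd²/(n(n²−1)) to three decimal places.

Ranks of variable 1: 5, 1, 6, 4, 3, 7, 2
Ranks of variable 2: 6, 1, 5, 3, 4, 7, 2
d = r₁ − r₂: -1, 0, 1, 1, -1, 0, 0
d²: 1, 0, 1, 1, 1, 0, 0; Σd² = 4
ρ = 1 − 6·4/(7·48) = 1 − 24/336 = 0.929

0.929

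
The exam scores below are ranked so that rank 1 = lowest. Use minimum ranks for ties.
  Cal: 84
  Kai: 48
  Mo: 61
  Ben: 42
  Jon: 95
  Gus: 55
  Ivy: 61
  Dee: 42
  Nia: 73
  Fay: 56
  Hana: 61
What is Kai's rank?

Sorted (ascending): 42, 42, 48, 55, 56, 61, 61, 61, 73, 84, 95
The 2 values of 42 occupy positions 1–2 → each gets rank 1.
The 3 values of 61 occupy positions 6–8 → each gets rank 6.
Kai has value 48 → rank 3.

3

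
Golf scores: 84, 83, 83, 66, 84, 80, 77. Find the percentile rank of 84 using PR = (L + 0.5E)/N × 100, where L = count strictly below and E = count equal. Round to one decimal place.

N = 7.
Strictly below 84: 5. Equal to 84: 2.
PR = (5 + 0.5·2)/7 × 100 = 85.7

85.7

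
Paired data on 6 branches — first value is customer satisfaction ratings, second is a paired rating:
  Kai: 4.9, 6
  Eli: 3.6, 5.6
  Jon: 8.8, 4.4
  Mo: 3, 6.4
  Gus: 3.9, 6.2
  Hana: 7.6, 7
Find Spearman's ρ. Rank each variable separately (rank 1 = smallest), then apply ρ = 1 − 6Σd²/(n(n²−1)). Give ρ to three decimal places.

-0.257

Ranks of variable 1: 4, 2, 6, 1, 3, 5
Ranks of variable 2: 3, 2, 1, 5, 4, 6
d = r₁ − r₂: 1, 0, 5, -4, -1, -1
d²: 1, 0, 25, 16, 1, 1; Σd² = 44
ρ = 1 − 6·44/(6·35) = 1 − 264/210 = -0.257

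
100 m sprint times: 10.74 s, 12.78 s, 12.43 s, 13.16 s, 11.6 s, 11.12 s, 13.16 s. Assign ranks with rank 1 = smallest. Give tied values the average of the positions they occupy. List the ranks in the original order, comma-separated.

Sorted (ascending): 10.74, 11.12, 11.6, 12.43, 12.78, 13.16, 13.16
The 2 values of 13.16 occupy positions 6–7 → average rank (6+7)/2 = 6.5.

1, 5, 4, 6.5, 3, 2, 6.5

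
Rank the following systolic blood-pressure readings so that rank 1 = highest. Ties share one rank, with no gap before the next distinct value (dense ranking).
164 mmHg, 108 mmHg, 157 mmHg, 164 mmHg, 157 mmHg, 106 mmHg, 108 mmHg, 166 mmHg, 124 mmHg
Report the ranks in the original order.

Sorted (descending): 166, 164, 164, 157, 157, 124, 108, 108, 106
The 2 values of 164 share dense rank 2.
The 2 values of 157 share dense rank 3.
The 2 values of 108 share dense rank 5.
Remaining distinct values take the next consecutive integers.

2, 5, 3, 2, 3, 6, 5, 1, 4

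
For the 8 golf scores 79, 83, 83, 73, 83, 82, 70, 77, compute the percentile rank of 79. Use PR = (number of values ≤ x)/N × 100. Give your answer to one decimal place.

50.0

N = 8.
Strictly below 79: 3. Equal to 79: 1.
PR = 4/8 × 100 = 50.0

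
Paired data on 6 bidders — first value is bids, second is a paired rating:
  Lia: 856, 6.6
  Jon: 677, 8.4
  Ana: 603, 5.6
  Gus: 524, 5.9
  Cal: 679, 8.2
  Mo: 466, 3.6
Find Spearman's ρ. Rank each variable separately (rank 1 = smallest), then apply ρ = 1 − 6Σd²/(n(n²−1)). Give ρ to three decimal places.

Ranks of variable 1: 6, 4, 3, 2, 5, 1
Ranks of variable 2: 4, 6, 2, 3, 5, 1
d = r₁ − r₂: 2, -2, 1, -1, 0, 0
d²: 4, 4, 1, 1, 0, 0; Σd² = 10
ρ = 1 − 6·10/(6·35) = 1 − 60/210 = 0.714

0.714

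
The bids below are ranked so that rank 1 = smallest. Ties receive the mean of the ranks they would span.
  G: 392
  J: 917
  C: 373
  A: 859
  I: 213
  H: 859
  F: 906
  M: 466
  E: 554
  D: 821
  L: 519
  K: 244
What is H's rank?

9.5

Sorted (ascending): 213, 244, 373, 392, 466, 519, 554, 821, 859, 859, 906, 917
The 2 values of 859 occupy positions 9–10 → average rank (9+10)/2 = 9.5.
H has value 859 → rank 9.5.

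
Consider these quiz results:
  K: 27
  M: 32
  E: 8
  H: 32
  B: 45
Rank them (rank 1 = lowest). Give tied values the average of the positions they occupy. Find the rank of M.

3.5

Sorted (ascending): 8, 27, 32, 32, 45
The 2 values of 32 occupy positions 3–4 → average rank (3+4)/2 = 3.5.
M has value 32 → rank 3.5.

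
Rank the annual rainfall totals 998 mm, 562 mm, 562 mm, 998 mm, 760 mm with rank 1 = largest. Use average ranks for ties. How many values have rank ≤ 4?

Sorted (descending): 998, 998, 760, 562, 562
The 2 values of 998 occupy positions 1–2 → average rank (1+2)/2 = 1.5.
The 2 values of 562 occupy positions 4–5 → average rank (4+5)/2 = 4.5.
Ranks ≤ 4: {1.5, 1.5, 3} → 3 values.

3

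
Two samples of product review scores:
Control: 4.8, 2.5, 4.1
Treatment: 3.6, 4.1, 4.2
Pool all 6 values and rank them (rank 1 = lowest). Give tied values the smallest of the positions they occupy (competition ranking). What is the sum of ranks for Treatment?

Sorted (ascending): 2.5, 3.6, 4.1, 4.1, 4.2, 4.8
The 2 values of 4.1 occupy positions 3–4 → each gets rank 3.
Treatment values → pooled ranks: 3.6→2, 4.1→3, 4.2→5
Rank sum = 2 + 3 + 5 = 10

10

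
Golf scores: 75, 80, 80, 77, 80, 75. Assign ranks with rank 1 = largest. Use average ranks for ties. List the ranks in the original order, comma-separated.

5.5, 2, 2, 4, 2, 5.5

Sorted (descending): 80, 80, 80, 77, 75, 75
The 3 values of 80 occupy positions 1–3 → average rank 2.
The 2 values of 75 occupy positions 5–6 → average rank (5+6)/2 = 5.5.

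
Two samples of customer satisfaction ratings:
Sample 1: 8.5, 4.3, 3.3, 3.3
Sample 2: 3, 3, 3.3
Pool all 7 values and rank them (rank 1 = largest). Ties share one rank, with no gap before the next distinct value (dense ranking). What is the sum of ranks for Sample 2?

11

Sorted (descending): 8.5, 4.3, 3.3, 3.3, 3.3, 3, 3
The 3 values of 3.3 share dense rank 3.
The 2 values of 3 share dense rank 4.
Remaining distinct values take the next consecutive integers.
Sample 2 values → pooled ranks: 3→4, 3→4, 3.3→3
Rank sum = 4 + 4 + 3 = 11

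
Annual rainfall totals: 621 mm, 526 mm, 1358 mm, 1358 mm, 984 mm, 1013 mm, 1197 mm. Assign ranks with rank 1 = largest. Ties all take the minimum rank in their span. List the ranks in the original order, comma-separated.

Sorted (descending): 1358, 1358, 1197, 1013, 984, 621, 526
The 2 values of 1358 occupy positions 1–2 → each gets rank 1.

6, 7, 1, 1, 5, 4, 3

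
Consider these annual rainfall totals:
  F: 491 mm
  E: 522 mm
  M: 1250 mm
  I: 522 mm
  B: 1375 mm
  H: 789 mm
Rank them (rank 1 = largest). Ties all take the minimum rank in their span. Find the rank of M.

Sorted (descending): 1375, 1250, 789, 522, 522, 491
The 2 values of 522 occupy positions 4–5 → each gets rank 4.
M has value 1250 mm → rank 2.

2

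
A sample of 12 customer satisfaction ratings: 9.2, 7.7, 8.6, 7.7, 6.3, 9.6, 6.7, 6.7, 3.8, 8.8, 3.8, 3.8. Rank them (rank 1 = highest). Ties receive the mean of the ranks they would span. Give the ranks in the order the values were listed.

Sorted (descending): 9.6, 9.2, 8.8, 8.6, 7.7, 7.7, 6.7, 6.7, 6.3, 3.8, 3.8, 3.8
The 2 values of 7.7 occupy positions 5–6 → average rank (5+6)/2 = 5.5.
The 2 values of 6.7 occupy positions 7–8 → average rank (7+8)/2 = 7.5.
The 3 values of 3.8 occupy positions 10–12 → average rank 11.

2, 5.5, 4, 5.5, 9, 1, 7.5, 7.5, 11, 3, 11, 11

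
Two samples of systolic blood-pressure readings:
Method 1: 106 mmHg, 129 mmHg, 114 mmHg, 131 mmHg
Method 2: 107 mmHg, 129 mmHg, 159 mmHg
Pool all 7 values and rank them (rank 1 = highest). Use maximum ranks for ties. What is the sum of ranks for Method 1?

18

Sorted (descending): 159, 131, 129, 129, 114, 107, 106
The 2 values of 129 occupy positions 3–4 → each gets rank 4.
Method 1 values → pooled ranks: 106→7, 129→4, 114→5, 131→2
Rank sum = 7 + 4 + 5 + 2 = 18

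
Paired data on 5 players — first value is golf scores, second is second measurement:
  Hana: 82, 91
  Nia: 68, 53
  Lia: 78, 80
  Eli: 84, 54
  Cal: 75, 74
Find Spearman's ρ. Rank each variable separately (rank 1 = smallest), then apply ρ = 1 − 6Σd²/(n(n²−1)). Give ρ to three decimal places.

Ranks of variable 1: 4, 1, 3, 5, 2
Ranks of variable 2: 5, 1, 4, 2, 3
d = r₁ − r₂: -1, 0, -1, 3, -1
d²: 1, 0, 1, 9, 1; Σd² = 12
ρ = 1 − 6·12/(5·24) = 1 − 72/120 = 0.400

0.400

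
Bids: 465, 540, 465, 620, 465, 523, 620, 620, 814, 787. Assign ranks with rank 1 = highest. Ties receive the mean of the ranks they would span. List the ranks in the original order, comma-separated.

9, 6, 9, 4, 9, 7, 4, 4, 1, 2

Sorted (descending): 814, 787, 620, 620, 620, 540, 523, 465, 465, 465
The 3 values of 620 occupy positions 3–5 → average rank 4.
The 3 values of 465 occupy positions 8–10 → average rank 9.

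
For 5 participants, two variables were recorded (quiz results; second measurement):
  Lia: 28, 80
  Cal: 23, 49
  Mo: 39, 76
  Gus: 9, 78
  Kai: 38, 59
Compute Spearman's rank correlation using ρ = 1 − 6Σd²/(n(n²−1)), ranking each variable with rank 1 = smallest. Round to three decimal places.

Ranks of variable 1: 3, 2, 5, 1, 4
Ranks of variable 2: 5, 1, 3, 4, 2
d = r₁ − r₂: -2, 1, 2, -3, 2
d²: 4, 1, 4, 9, 4; Σd² = 22
ρ = 1 − 6·22/(5·24) = 1 − 132/120 = -0.100

-0.100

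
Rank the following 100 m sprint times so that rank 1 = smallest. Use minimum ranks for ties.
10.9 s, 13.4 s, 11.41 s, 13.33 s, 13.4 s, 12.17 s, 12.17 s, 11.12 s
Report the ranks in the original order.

Sorted (ascending): 10.9, 11.12, 11.41, 12.17, 12.17, 13.33, 13.4, 13.4
The 2 values of 12.17 occupy positions 4–5 → each gets rank 4.
The 2 values of 13.4 occupy positions 7–8 → each gets rank 7.

1, 7, 3, 6, 7, 4, 4, 2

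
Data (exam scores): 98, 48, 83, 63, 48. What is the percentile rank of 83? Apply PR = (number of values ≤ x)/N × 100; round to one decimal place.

80.0

N = 5.
Strictly below 83: 3. Equal to 83: 1.
PR = 4/5 × 100 = 80.0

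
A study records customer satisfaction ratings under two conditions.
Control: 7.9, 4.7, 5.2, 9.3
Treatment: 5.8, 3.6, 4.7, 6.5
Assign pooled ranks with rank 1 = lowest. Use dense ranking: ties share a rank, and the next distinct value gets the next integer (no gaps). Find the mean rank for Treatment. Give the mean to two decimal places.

3.00

Sorted (ascending): 3.6, 4.7, 4.7, 5.2, 5.8, 6.5, 7.9, 9.3
The 2 values of 4.7 share dense rank 2.
Remaining distinct values take the next consecutive integers.
Treatment values → pooled ranks: 5.8→4, 3.6→1, 4.7→2, 6.5→5
Mean rank = (4 + 1 + 2 + 5) / 4 = 3.00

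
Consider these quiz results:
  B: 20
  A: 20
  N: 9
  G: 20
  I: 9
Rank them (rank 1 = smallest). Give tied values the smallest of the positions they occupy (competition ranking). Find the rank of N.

1

Sorted (ascending): 9, 9, 20, 20, 20
The 2 values of 9 occupy positions 1–2 → each gets rank 1.
The 3 values of 20 occupy positions 3–5 → each gets rank 3.
N has value 9 → rank 1.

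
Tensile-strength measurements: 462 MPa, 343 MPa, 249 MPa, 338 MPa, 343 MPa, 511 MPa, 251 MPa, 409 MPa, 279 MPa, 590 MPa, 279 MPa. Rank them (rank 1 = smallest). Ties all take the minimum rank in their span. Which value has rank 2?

251

Sorted (ascending): 249, 251, 279, 279, 338, 343, 343, 409, 462, 511, 590
The 2 values of 279 occupy positions 3–4 → each gets rank 3.
The 2 values of 343 occupy positions 6–7 → each gets rank 6.
Rank 2 → value 251.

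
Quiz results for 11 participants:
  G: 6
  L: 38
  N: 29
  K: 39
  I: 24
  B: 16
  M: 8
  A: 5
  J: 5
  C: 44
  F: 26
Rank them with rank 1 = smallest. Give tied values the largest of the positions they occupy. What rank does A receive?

Sorted (ascending): 5, 5, 6, 8, 16, 24, 26, 29, 38, 39, 44
The 2 values of 5 occupy positions 1–2 → each gets rank 2.
A has value 5 → rank 2.

2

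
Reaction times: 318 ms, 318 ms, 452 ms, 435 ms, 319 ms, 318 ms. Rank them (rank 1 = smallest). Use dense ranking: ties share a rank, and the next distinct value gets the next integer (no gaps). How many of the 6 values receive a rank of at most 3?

Sorted (ascending): 318, 318, 318, 319, 435, 452
The 3 values of 318 share dense rank 1.
Remaining distinct values take the next consecutive integers.
Ranks ≤ 3: {1, 1, 1, 2, 3} → 5 values.

5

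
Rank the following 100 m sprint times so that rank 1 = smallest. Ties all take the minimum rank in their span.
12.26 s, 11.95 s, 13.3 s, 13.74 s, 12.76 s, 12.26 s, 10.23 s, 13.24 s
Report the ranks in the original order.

3, 2, 7, 8, 5, 3, 1, 6

Sorted (ascending): 10.23, 11.95, 12.26, 12.26, 12.76, 13.24, 13.3, 13.74
The 2 values of 12.26 occupy positions 3–4 → each gets rank 3.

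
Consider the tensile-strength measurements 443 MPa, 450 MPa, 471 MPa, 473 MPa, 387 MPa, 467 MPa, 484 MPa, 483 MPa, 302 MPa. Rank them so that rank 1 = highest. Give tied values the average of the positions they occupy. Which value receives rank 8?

387

Sorted (descending): 484, 483, 473, 471, 467, 450, 443, 387, 302
No ties — each value takes its position as its rank.
Rank 8 → value 387.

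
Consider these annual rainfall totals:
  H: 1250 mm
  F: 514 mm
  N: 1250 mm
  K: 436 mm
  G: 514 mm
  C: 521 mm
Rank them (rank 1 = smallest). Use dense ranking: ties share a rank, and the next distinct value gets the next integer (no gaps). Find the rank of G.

2

Sorted (ascending): 436, 514, 514, 521, 1250, 1250
The 2 values of 514 share dense rank 2.
The 2 values of 1250 share dense rank 4.
Remaining distinct values take the next consecutive integers.
G has value 514 mm → rank 2.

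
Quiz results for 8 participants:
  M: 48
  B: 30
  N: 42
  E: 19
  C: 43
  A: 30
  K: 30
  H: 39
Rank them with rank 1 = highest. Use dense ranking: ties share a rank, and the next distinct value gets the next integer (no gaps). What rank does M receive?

Sorted (descending): 48, 43, 42, 39, 30, 30, 30, 19
The 3 values of 30 share dense rank 5.
Remaining distinct values take the next consecutive integers.
M has value 48 → rank 1.

1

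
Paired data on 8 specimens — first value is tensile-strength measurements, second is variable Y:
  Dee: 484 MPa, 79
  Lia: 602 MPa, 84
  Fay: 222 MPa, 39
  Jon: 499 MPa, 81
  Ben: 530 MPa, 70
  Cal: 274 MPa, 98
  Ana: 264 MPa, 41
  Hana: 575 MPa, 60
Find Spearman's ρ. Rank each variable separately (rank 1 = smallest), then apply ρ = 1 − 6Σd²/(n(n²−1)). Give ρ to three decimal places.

0.429

Ranks of variable 1: 4, 8, 1, 5, 6, 3, 2, 7
Ranks of variable 2: 5, 7, 1, 6, 4, 8, 2, 3
d = r₁ − r₂: -1, 1, 0, -1, 2, -5, 0, 4
d²: 1, 1, 0, 1, 4, 25, 0, 16; Σd² = 48
ρ = 1 − 6·48/(8·63) = 1 − 288/504 = 0.429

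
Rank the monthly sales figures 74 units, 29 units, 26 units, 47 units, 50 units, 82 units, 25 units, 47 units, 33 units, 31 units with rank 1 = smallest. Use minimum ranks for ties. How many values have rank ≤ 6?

7

Sorted (ascending): 25, 26, 29, 31, 33, 47, 47, 50, 74, 82
The 2 values of 47 occupy positions 6–7 → each gets rank 6.
Ranks ≤ 6: {1, 2, 3, 4, 5, 6, 6} → 7 values.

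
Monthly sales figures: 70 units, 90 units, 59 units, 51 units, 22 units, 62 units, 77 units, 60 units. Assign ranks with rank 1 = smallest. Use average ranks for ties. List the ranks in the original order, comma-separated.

6, 8, 3, 2, 1, 5, 7, 4

Sorted (ascending): 22, 51, 59, 60, 62, 70, 77, 90
No ties — each value takes its position as its rank.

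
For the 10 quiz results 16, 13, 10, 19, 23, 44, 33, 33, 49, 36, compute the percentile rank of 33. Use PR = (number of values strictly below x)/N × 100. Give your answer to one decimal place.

50.0

N = 10.
Strictly below 33: 5. Equal to 33: 2.
PR = 5/10 × 100 = 50.0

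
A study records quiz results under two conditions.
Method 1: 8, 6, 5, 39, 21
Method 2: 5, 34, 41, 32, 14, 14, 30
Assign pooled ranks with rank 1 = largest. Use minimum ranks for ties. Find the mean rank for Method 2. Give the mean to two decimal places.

5.43

Sorted (descending): 41, 39, 34, 32, 30, 21, 14, 14, 8, 6, 5, 5
The 2 values of 14 occupy positions 7–8 → each gets rank 7.
The 2 values of 5 occupy positions 11–12 → each gets rank 11.
Method 2 values → pooled ranks: 5→11, 34→3, 41→1, 32→4, 14→7, 14→7, 30→5
Mean rank = (11 + 3 + 1 + 4 + 7 + 7 + 5) / 7 = 5.43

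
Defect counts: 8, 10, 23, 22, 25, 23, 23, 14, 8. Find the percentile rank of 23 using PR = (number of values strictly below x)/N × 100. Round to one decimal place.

N = 9.
Strictly below 23: 5. Equal to 23: 3.
PR = 5/9 × 100 = 55.6

55.6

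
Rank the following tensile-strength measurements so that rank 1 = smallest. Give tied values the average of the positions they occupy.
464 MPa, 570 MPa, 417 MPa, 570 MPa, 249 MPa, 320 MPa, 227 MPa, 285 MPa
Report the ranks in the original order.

Sorted (ascending): 227, 249, 285, 320, 417, 464, 570, 570
The 2 values of 570 occupy positions 7–8 → average rank (7+8)/2 = 7.5.

6, 7.5, 5, 7.5, 2, 4, 1, 3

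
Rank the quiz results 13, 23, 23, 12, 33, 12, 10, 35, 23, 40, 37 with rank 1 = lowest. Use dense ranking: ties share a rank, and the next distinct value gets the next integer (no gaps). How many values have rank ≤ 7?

10

Sorted (ascending): 10, 12, 12, 13, 23, 23, 23, 33, 35, 37, 40
The 2 values of 12 share dense rank 2.
The 3 values of 23 share dense rank 4.
Remaining distinct values take the next consecutive integers.
Ranks ≤ 7: {1, 2, 2, 3, 4, 4, 4, 5, 6, 7} → 10 values.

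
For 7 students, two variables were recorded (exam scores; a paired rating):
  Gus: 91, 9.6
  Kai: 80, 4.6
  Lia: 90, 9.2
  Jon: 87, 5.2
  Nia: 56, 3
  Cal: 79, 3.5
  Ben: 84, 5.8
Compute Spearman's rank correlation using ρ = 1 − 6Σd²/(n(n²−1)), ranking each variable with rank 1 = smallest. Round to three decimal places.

Ranks of variable 1: 7, 3, 6, 5, 1, 2, 4
Ranks of variable 2: 7, 3, 6, 4, 1, 2, 5
d = r₁ − r₂: 0, 0, 0, 1, 0, 0, -1
d²: 0, 0, 0, 1, 0, 0, 1; Σd² = 2
ρ = 1 − 6·2/(7·48) = 1 − 12/336 = 0.964

0.964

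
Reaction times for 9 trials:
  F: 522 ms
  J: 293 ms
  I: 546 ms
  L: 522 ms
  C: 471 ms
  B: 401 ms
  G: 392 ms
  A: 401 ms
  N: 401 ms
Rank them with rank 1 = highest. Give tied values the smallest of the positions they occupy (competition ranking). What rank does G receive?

8

Sorted (descending): 546, 522, 522, 471, 401, 401, 401, 392, 293
The 2 values of 522 occupy positions 2–3 → each gets rank 2.
The 3 values of 401 occupy positions 5–7 → each gets rank 5.
G has value 392 ms → rank 8.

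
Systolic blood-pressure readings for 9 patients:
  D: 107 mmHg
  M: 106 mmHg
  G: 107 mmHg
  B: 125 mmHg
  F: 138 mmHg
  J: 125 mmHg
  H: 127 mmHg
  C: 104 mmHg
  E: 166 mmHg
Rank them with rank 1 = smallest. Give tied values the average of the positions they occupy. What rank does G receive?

3.5

Sorted (ascending): 104, 106, 107, 107, 125, 125, 127, 138, 166
The 2 values of 107 occupy positions 3–4 → average rank (3+4)/2 = 3.5.
The 2 values of 125 occupy positions 5–6 → average rank (5+6)/2 = 5.5.
G has value 107 mmHg → rank 3.5.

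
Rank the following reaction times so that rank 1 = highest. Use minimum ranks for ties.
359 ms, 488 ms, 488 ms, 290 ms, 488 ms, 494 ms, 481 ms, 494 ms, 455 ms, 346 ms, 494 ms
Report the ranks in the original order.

9, 4, 4, 11, 4, 1, 7, 1, 8, 10, 1

Sorted (descending): 494, 494, 494, 488, 488, 488, 481, 455, 359, 346, 290
The 3 values of 494 occupy positions 1–3 → each gets rank 1.
The 3 values of 488 occupy positions 4–6 → each gets rank 4.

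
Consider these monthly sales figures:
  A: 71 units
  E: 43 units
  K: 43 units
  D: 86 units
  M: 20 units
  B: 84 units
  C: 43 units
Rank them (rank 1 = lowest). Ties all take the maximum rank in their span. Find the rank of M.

Sorted (ascending): 20, 43, 43, 43, 71, 84, 86
The 3 values of 43 occupy positions 2–4 → each gets rank 4.
M has value 20 units → rank 1.

1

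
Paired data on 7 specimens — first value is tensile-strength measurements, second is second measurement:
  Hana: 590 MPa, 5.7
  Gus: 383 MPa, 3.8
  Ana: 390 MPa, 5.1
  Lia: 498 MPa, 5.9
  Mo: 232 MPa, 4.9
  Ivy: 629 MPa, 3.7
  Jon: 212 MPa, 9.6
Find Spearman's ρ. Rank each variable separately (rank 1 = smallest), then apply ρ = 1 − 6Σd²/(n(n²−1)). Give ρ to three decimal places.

-0.357

Ranks of variable 1: 6, 3, 4, 5, 2, 7, 1
Ranks of variable 2: 5, 2, 4, 6, 3, 1, 7
d = r₁ − r₂: 1, 1, 0, -1, -1, 6, -6
d²: 1, 1, 0, 1, 1, 36, 36; Σd² = 76
ρ = 1 − 6·76/(7·48) = 1 − 456/336 = -0.357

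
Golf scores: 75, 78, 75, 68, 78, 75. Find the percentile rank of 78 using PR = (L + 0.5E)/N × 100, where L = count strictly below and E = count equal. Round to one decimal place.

83.3

N = 6.
Strictly below 78: 4. Equal to 78: 2.
PR = (4 + 0.5·2)/6 × 100 = 83.3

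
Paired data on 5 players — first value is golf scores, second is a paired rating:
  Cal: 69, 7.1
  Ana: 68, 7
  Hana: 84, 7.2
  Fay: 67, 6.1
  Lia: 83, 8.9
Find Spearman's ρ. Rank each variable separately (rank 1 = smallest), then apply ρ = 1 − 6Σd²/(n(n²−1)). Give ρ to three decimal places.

0.900

Ranks of variable 1: 3, 2, 5, 1, 4
Ranks of variable 2: 3, 2, 4, 1, 5
d = r₁ − r₂: 0, 0, 1, 0, -1
d²: 0, 0, 1, 0, 1; Σd² = 2
ρ = 1 − 6·2/(5·24) = 1 − 12/120 = 0.900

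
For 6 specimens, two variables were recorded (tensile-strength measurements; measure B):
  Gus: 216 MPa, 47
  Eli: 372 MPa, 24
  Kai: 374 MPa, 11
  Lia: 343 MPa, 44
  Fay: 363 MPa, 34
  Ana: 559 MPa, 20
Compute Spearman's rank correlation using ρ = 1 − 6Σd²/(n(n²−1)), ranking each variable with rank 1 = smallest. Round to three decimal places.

-0.943

Ranks of variable 1: 1, 4, 5, 2, 3, 6
Ranks of variable 2: 6, 3, 1, 5, 4, 2
d = r₁ − r₂: -5, 1, 4, -3, -1, 4
d²: 25, 1, 16, 9, 1, 16; Σd² = 68
ρ = 1 − 6·68/(6·35) = 1 − 408/210 = -0.943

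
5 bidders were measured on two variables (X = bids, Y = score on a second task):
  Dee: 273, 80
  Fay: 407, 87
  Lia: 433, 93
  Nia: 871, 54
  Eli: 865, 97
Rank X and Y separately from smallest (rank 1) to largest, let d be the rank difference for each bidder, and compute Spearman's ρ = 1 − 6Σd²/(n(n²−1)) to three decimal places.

0.000

Ranks of variable 1: 1, 2, 3, 5, 4
Ranks of variable 2: 2, 3, 4, 1, 5
d = r₁ − r₂: -1, -1, -1, 4, -1
d²: 1, 1, 1, 16, 1; Σd² = 20
ρ = 1 − 6·20/(5·24) = 1 − 120/120 = 0.000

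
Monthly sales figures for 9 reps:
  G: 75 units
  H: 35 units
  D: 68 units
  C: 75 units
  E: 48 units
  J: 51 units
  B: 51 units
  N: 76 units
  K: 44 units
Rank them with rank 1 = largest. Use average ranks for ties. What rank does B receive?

Sorted (descending): 76, 75, 75, 68, 51, 51, 48, 44, 35
The 2 values of 75 occupy positions 2–3 → average rank (2+3)/2 = 2.5.
The 2 values of 51 occupy positions 5–6 → average rank (5+6)/2 = 5.5.
B has value 51 units → rank 5.5.

5.5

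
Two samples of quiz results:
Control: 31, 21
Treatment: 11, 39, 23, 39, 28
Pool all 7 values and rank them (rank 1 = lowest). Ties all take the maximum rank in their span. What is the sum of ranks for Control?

Sorted (ascending): 11, 21, 23, 28, 31, 39, 39
The 2 values of 39 occupy positions 6–7 → each gets rank 7.
Control values → pooled ranks: 31→5, 21→2
Rank sum = 5 + 2 = 7

7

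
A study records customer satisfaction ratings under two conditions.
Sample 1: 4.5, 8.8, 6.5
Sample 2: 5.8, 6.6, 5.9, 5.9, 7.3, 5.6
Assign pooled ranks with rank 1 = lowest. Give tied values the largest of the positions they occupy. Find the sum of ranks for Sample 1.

16

Sorted (ascending): 4.5, 5.6, 5.8, 5.9, 5.9, 6.5, 6.6, 7.3, 8.8
The 2 values of 5.9 occupy positions 4–5 → each gets rank 5.
Sample 1 values → pooled ranks: 4.5→1, 8.8→9, 6.5→6
Rank sum = 1 + 9 + 6 = 16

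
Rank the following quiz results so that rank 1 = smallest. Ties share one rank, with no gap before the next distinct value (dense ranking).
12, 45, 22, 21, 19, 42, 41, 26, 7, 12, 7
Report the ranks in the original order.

Sorted (ascending): 7, 7, 12, 12, 19, 21, 22, 26, 41, 42, 45
The 2 values of 7 share dense rank 1.
The 2 values of 12 share dense rank 2.
Remaining distinct values take the next consecutive integers.

2, 9, 5, 4, 3, 8, 7, 6, 1, 2, 1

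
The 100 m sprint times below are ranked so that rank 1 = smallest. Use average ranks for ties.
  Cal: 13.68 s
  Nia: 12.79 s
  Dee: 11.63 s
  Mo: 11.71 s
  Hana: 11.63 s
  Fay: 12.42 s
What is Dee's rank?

1.5

Sorted (ascending): 11.63, 11.63, 11.71, 12.42, 12.79, 13.68
The 2 values of 11.63 occupy positions 1–2 → average rank (1+2)/2 = 1.5.
Dee has value 11.63 s → rank 1.5.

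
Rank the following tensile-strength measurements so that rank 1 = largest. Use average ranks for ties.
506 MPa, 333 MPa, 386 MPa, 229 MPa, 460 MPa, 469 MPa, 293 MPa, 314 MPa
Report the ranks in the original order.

1, 5, 4, 8, 3, 2, 7, 6

Sorted (descending): 506, 469, 460, 386, 333, 314, 293, 229
No ties — each value takes its position as its rank.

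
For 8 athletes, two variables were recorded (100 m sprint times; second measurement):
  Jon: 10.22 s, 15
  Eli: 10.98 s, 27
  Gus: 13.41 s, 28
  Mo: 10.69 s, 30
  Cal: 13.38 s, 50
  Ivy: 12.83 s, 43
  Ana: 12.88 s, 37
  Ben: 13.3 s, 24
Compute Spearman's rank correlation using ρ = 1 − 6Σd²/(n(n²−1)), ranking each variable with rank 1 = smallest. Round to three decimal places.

0.381

Ranks of variable 1: 1, 3, 8, 2, 7, 4, 5, 6
Ranks of variable 2: 1, 3, 4, 5, 8, 7, 6, 2
d = r₁ − r₂: 0, 0, 4, -3, -1, -3, -1, 4
d²: 0, 0, 16, 9, 1, 9, 1, 16; Σd² = 52
ρ = 1 − 6·52/(8·63) = 1 − 312/504 = 0.381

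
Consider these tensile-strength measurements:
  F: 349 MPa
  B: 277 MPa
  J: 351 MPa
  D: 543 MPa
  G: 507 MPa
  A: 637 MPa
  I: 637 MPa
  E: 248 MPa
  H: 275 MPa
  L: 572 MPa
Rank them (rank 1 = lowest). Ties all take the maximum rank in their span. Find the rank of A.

10

Sorted (ascending): 248, 275, 277, 349, 351, 507, 543, 572, 637, 637
The 2 values of 637 occupy positions 9–10 → each gets rank 10.
A has value 637 MPa → rank 10.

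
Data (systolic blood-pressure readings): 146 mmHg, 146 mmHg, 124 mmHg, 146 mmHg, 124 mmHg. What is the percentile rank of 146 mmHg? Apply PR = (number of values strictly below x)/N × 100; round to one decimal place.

40.0

N = 5.
Strictly below 146: 2. Equal to 146: 3.
PR = 2/5 × 100 = 40.0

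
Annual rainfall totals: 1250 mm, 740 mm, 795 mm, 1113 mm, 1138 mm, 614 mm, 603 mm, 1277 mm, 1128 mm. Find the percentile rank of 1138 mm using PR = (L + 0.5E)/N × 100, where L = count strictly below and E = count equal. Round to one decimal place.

N = 9.
Strictly below 1138: 6. Equal to 1138: 1.
PR = (6 + 0.5·1)/9 × 100 = 72.2

72.2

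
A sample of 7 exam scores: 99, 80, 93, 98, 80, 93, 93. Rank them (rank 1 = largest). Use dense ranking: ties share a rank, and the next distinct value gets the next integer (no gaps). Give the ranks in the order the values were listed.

Sorted (descending): 99, 98, 93, 93, 93, 80, 80
The 3 values of 93 share dense rank 3.
The 2 values of 80 share dense rank 4.
Remaining distinct values take the next consecutive integers.

1, 4, 3, 2, 4, 3, 3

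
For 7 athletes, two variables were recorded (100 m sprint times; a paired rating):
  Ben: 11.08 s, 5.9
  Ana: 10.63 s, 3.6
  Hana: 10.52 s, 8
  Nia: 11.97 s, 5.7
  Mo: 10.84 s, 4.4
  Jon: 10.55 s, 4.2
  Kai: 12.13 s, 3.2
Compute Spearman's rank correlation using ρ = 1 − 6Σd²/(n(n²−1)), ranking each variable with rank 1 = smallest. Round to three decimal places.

Ranks of variable 1: 5, 3, 1, 6, 4, 2, 7
Ranks of variable 2: 6, 2, 7, 5, 4, 3, 1
d = r₁ − r₂: -1, 1, -6, 1, 0, -1, 6
d²: 1, 1, 36, 1, 0, 1, 36; Σd² = 76
ρ = 1 − 6·76/(7·48) = 1 − 456/336 = -0.357

-0.357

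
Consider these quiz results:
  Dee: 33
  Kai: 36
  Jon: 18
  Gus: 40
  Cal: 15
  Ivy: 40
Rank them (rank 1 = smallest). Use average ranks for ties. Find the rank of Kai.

Sorted (ascending): 15, 18, 33, 36, 40, 40
The 2 values of 40 occupy positions 5–6 → average rank (5+6)/2 = 5.5.
Kai has value 36 → rank 4.

4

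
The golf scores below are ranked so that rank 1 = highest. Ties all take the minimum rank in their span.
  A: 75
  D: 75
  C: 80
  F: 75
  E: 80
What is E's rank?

1

Sorted (descending): 80, 80, 75, 75, 75
The 2 values of 80 occupy positions 1–2 → each gets rank 1.
The 3 values of 75 occupy positions 3–5 → each gets rank 3.
E has value 80 → rank 1.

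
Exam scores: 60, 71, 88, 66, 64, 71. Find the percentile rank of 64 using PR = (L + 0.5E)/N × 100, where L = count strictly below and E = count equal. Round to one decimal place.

N = 6.
Strictly below 64: 1. Equal to 64: 1.
PR = (1 + 0.5·1)/6 × 100 = 25.0

25.0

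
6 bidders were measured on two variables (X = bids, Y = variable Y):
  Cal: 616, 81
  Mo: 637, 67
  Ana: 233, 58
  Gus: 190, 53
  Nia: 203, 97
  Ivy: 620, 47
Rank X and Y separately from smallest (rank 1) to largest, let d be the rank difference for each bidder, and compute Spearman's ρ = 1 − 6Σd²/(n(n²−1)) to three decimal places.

Ranks of variable 1: 4, 6, 3, 1, 2, 5
Ranks of variable 2: 5, 4, 3, 2, 6, 1
d = r₁ − r₂: -1, 2, 0, -1, -4, 4
d²: 1, 4, 0, 1, 16, 16; Σd² = 38
ρ = 1 − 6·38/(6·35) = 1 − 228/210 = -0.086

-0.086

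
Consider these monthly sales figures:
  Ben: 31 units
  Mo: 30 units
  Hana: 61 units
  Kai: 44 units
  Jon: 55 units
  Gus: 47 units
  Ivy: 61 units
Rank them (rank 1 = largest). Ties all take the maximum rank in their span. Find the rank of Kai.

Sorted (descending): 61, 61, 55, 47, 44, 31, 30
The 2 values of 61 occupy positions 1–2 → each gets rank 2.
Kai has value 44 units → rank 5.

5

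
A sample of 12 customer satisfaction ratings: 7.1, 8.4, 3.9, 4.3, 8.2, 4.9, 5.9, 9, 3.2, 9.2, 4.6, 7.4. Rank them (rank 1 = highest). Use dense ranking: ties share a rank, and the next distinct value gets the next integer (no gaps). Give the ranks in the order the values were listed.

6, 3, 11, 10, 4, 8, 7, 2, 12, 1, 9, 5

Sorted (descending): 9.2, 9, 8.4, 8.2, 7.4, 7.1, 5.9, 4.9, 4.6, 4.3, 3.9, 3.2
No ties — each value takes its position as its rank.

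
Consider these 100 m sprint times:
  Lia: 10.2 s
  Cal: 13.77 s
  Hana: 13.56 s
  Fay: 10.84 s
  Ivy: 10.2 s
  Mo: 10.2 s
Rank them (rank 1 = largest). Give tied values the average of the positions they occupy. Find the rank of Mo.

Sorted (descending): 13.77, 13.56, 10.84, 10.2, 10.2, 10.2
The 3 values of 10.2 occupy positions 4–6 → average rank 5.
Mo has value 10.2 s → rank 5.

5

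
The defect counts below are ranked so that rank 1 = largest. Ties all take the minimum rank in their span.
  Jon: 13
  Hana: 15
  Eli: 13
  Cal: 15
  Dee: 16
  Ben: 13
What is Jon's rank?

4

Sorted (descending): 16, 15, 15, 13, 13, 13
The 2 values of 15 occupy positions 2–3 → each gets rank 2.
The 3 values of 13 occupy positions 4–6 → each gets rank 4.
Jon has value 13 → rank 4.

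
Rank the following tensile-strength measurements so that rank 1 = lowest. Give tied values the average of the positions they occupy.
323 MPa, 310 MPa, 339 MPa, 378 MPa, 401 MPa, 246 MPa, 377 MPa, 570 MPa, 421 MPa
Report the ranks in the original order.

3, 2, 4, 6, 7, 1, 5, 9, 8

Sorted (ascending): 246, 310, 323, 339, 377, 378, 401, 421, 570
No ties — each value takes its position as its rank.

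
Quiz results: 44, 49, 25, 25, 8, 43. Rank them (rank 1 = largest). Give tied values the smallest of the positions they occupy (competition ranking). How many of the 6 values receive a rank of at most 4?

5

Sorted (descending): 49, 44, 43, 25, 25, 8
The 2 values of 25 occupy positions 4–5 → each gets rank 4.
Ranks ≤ 4: {1, 2, 3, 4, 4} → 5 values.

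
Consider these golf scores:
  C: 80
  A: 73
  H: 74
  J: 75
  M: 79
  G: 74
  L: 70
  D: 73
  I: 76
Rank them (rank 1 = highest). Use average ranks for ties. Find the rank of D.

7.5

Sorted (descending): 80, 79, 76, 75, 74, 74, 73, 73, 70
The 2 values of 74 occupy positions 5–6 → average rank (5+6)/2 = 5.5.
The 2 values of 73 occupy positions 7–8 → average rank (7+8)/2 = 7.5.
D has value 73 → rank 7.5.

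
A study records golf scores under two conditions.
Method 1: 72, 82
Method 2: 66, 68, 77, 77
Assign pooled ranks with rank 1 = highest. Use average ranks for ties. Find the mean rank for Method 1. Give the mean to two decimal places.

2.50

Sorted (descending): 82, 77, 77, 72, 68, 66
The 2 values of 77 occupy positions 2–3 → average rank (2+3)/2 = 2.5.
Method 1 values → pooled ranks: 72→4, 82→1
Mean rank = (4 + 1) / 2 = 2.50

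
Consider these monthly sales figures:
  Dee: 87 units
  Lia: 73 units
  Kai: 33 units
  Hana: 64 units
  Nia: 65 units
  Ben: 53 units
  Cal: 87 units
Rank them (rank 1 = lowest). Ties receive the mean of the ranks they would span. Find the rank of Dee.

Sorted (ascending): 33, 53, 64, 65, 73, 87, 87
The 2 values of 87 occupy positions 6–7 → average rank (6+7)/2 = 6.5.
Dee has value 87 units → rank 6.5.

6.5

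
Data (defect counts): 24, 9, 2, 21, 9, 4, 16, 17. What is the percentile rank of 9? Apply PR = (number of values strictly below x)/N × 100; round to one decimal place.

N = 8.
Strictly below 9: 2. Equal to 9: 2.
PR = 2/8 × 100 = 25.0

25.0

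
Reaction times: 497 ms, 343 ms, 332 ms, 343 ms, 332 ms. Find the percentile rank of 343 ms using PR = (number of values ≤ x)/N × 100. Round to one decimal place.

N = 5.
Strictly below 343: 2. Equal to 343: 2.
PR = 4/5 × 100 = 80.0

80.0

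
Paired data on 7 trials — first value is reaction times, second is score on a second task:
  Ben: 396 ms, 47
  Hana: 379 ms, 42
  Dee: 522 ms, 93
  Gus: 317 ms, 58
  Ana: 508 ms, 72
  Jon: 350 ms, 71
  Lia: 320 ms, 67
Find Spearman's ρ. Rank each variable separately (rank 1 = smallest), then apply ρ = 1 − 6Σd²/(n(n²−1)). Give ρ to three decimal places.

0.464

Ranks of variable 1: 5, 4, 7, 1, 6, 3, 2
Ranks of variable 2: 2, 1, 7, 3, 6, 5, 4
d = r₁ − r₂: 3, 3, 0, -2, 0, -2, -2
d²: 9, 9, 0, 4, 0, 4, 4; Σd² = 30
ρ = 1 − 6·30/(7·48) = 1 − 180/336 = 0.464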